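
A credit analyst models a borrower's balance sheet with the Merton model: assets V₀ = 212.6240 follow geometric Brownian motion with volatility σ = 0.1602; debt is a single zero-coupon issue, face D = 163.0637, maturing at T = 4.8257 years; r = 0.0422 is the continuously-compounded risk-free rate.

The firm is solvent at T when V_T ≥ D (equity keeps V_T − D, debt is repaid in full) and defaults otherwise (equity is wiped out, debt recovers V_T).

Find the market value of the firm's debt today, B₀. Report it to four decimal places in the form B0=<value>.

d₁ = [ln(V₀/D) + (r + σ²/2)T] / (σ√T)
   = [ln(212.6240/163.0637) + (0.0422 + 0.5·0.1602²)·4.8257] / (0.1602·√4.8257)
   = [0.265384 + 0.265568] / 0.351919 = 1.508735
d₂ = d₁ − σ√T = 1.508735 − 0.351919 = 1.156816
N(d₁) = 0.934317,  N(d₂) = 0.876326,  e^(−rT) = 0.815752
E₀ = V₀·N(d₁) − D·e^(−rT)·N(d₂)
   = 212.6240·0.934317 − 163.0637·0.815752·0.876326 = 82.089610
B₀ = V₀ − E₀ = 212.6240 − 82.089610 = 130.534390

B0=130.5344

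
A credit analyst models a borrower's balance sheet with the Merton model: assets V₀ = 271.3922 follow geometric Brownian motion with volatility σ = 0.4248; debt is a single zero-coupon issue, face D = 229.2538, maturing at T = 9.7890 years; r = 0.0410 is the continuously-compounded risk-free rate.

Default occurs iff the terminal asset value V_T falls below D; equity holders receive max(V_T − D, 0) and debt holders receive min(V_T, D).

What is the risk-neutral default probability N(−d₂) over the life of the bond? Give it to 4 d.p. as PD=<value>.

d₁ = [ln(V₀/D) + (r + σ²/2)T] / (σ√T)
   = [ln(271.3922/229.2538) + (0.0410 + 0.5·0.4248²)·9.7890] / (0.4248·√9.7890)
   = [0.168735 + 1.284586] / 1.329088 = 1.093473
d₂ = d₁ − σ√T = 1.093473 − 1.329088 = -0.235615
risk-neutral PD = N(−d₂) = N(0.235615) = 0.593134

PD=0.5931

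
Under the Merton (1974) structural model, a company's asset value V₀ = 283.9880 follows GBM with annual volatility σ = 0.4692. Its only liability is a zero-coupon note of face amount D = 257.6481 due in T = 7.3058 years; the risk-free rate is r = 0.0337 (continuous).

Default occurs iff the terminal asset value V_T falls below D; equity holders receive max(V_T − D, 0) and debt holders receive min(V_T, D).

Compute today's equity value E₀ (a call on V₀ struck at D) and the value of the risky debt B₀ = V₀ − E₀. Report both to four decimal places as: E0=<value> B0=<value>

E0=159.9410 B0=124.0470

d₁ = [ln(V₀/D) + (r + σ²/2)T] / (σ√T)
   = [ln(283.9880/257.6481) + (0.0337 + 0.5·0.4692²)·7.3058] / (0.4692·√7.3058)
   = [0.097337 + 1.050386] / 1.268212 = 0.904994
d₂ = d₁ − σ√T = 0.904994 − 1.268212 = -0.363219
N(d₁) = 0.817266,  N(d₂) = 0.358221,  e^(−rT) = 0.781762
E₀ = V₀·N(d₁) − D·e^(−rT)·N(d₂)
   = 283.9880·0.817266 − 257.6481·0.781762·0.358221 = 159.941005
B₀ = V₀ − E₀ = 283.9880 − 159.941005 = 124.046995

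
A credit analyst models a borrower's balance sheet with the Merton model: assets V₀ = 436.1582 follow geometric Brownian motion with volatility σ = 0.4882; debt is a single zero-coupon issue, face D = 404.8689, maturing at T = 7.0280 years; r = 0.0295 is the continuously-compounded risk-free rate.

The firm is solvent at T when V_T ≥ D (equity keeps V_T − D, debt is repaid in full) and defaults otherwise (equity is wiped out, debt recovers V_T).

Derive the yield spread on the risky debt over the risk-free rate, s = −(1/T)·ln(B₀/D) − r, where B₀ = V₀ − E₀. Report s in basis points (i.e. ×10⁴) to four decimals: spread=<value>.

d₁ = [ln(V₀/D) + (r + σ²/2)T] / (σ√T)
   = [ln(436.1582/404.8689) + (0.0295 + 0.5·0.4882²)·7.0280] / (0.4882·√7.0280)
   = [0.074442 + 1.044850] / 1.294237 = 0.864828
d₂ = d₁ − σ√T = 0.864828 − 1.294237 = -0.429409
N(d₁) = 0.806433,  N(d₂) = 0.333813,  e^(−rT) = 0.812755
E₀ = V₀·N(d₁) − D·e^(−rT)·N(d₂)
   = 436.1582·0.806433 − 404.8689·0.812755·0.333813 = 241.888349
B₀ = V₀ − E₀ = 436.1582 − 241.888349 = 194.269851
spread = −(1/T)·ln(B₀/D) − r = −(1/7.0280)·ln(194.269851/404.8689) − 0.0295 = 0.07498423
in basis points: 0.07498423 × 10⁴ = 749.8423 bp

spread=749.8423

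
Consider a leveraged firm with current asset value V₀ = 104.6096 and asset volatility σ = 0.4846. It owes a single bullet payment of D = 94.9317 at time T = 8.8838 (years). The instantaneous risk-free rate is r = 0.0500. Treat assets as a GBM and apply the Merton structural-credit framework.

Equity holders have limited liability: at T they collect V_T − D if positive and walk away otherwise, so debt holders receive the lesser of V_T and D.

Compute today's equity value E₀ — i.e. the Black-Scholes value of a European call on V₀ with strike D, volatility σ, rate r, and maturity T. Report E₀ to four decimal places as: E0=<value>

E0=68.1782

d₁ = [ln(V₀/D) + (r + σ²/2)T] / (σ√T)
   = [ln(104.6096/94.9317) + (0.0500 + 0.5·0.4846²)·8.8838] / (0.4846·√8.8838)
   = [0.097078 + 1.487313] / 1.444384 = 1.096932
d₂ = d₁ − σ√T = 1.096932 − 1.444384 = -0.347453
N(d₁) = 0.863664,  N(d₂) = 0.364126,  e^(−rT) = 0.641344
E₀ = V₀·N(d₁) − D·e^(−rT)·N(d₂)
   = 104.6096·0.863664 − 94.9317·0.641344·0.364126 = 68.178221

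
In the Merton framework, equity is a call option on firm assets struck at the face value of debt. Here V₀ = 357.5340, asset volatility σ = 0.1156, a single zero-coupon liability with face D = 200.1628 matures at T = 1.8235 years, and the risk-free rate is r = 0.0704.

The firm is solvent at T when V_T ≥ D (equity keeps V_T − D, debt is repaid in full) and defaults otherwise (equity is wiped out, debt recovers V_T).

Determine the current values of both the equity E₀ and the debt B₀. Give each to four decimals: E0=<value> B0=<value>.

d₁ = [ln(V₀/D) + (r + σ²/2)T] / (σ√T)
   = [ln(357.5340/200.1628) + (0.0704 + 0.5·0.1156²)·1.8235] / (0.1156·√1.8235)
   = [0.580099 + 0.140558] / 0.156103 = 4.616559
d₂ = d₁ − σ√T = 4.616559 − 0.156103 = 4.460456
N(d₁) = 0.999998,  N(d₂) = 0.999996,  e^(−rT) = 0.879524
E₀ = V₀·N(d₁) − D·e^(−rT)·N(d₂)
   = 357.5340·0.999998 − 200.1628·0.879524·0.999996 = 181.486031
B₀ = V₀ − E₀ = 357.5340 − 181.486031 = 176.047969

E0=181.4860 B0=176.0480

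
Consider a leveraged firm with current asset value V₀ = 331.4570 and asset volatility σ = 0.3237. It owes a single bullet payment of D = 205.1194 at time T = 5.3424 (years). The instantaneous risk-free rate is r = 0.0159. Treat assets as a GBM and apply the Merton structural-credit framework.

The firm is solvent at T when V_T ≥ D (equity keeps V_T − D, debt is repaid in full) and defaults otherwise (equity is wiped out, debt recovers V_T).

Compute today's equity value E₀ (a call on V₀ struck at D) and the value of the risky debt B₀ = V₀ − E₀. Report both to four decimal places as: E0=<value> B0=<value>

E0=166.3953 B0=165.0617

d₁ = [ln(V₀/D) + (r + σ²/2)T] / (σ√T)
   = [ln(331.4570/205.1194) + (0.0159 + 0.5·0.3237²)·5.3424] / (0.3237·√5.3424)
   = [0.479906 + 0.364837] / 0.748188 = 1.129051
d₂ = d₁ − σ√T = 1.129051 − 0.748188 = 0.380863
N(d₁) = 0.870562,  N(d₂) = 0.648348,  e^(−rT) = 0.918564
E₀ = V₀·N(d₁) − D·e^(−rT)·N(d₂)
   = 331.4570·0.870562 − 205.1194·0.918564·0.648348 = 166.395297
B₀ = V₀ − E₀ = 331.4570 − 166.395297 = 165.061703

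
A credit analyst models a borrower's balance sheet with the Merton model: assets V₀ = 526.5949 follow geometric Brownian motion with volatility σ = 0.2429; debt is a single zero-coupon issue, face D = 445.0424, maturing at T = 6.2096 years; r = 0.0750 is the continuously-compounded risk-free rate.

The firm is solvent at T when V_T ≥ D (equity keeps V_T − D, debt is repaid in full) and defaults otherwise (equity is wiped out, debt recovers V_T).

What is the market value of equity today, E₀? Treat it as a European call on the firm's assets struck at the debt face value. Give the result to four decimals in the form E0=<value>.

d₁ = [ln(V₀/D) + (r + σ²/2)T] / (σ√T)
   = [ln(526.5949/445.0424) + (0.0750 + 0.5·0.2429²)·6.2096] / (0.2429·√6.2096)
   = [0.168262 + 0.648904] / 0.605284 = 1.350054
d₂ = d₁ − σ√T = 1.350054 − 0.605284 = 0.744770
N(d₁) = 0.911501,  N(d₂) = 0.771795,  e^(−rT) = 0.627683
E₀ = V₀·N(d₁) − D·e^(−rT)·N(d₂)
   = 526.5949·0.911501 − 445.0424·0.627683·0.771795 = 264.394226

E0=264.3942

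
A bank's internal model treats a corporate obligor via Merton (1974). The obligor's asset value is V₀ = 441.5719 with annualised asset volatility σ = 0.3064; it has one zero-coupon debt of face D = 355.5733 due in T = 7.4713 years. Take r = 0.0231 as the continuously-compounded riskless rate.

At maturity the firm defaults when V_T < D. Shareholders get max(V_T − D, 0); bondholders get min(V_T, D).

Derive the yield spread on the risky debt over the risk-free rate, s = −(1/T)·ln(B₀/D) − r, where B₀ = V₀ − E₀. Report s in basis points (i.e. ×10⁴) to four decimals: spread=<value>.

d₁ = [ln(V₀/D) + (r + σ²/2)T] / (σ√T)
   = [ln(441.5719/355.5733) + (0.0231 + 0.5·0.3064²)·7.4713] / (0.3064·√7.4713)
   = [0.216609 + 0.523293] / 0.837504 = 0.883462
d₂ = d₁ − σ√T = 0.883462 − 0.837504 = 0.045958
N(d₁) = 0.811507,  N(d₂) = 0.518328,  e^(−rT) = 0.841485
E₀ = V₀·N(d₁) − D·e^(−rT)·N(d₂)
   = 441.5719·0.811507 − 355.5733·0.841485·0.518328 = 203.249759
B₀ = V₀ − E₀ = 441.5719 − 203.249759 = 238.322141
spread = −(1/T)·ln(B₀/D) − r = −(1/7.4713)·ln(238.322141/355.5733) − 0.0231 = 0.03045268
in basis points: 0.03045268 × 10⁴ = 304.5268 bp

spread=304.5268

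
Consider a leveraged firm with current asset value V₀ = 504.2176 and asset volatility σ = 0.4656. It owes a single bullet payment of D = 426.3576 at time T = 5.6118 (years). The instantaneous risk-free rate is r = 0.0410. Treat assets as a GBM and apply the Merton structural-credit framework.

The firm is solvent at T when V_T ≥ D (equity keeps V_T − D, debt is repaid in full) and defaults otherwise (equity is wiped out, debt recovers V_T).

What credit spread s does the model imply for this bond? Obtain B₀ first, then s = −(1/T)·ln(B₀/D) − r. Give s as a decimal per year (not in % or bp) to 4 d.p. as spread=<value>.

spread=0.0652

d₁ = [ln(V₀/D) + (r + σ²/2)T] / (σ√T)
   = [ln(504.2176/426.3576) + (0.0410 + 0.5·0.4656²)·5.6118] / (0.4656·√5.6118)
   = [0.167729 + 0.838356] / 1.102971 = 0.912160
d₂ = d₁ − σ√T = 0.912160 − 1.102971 = -0.190811
N(d₁) = 0.819158,  N(d₂) = 0.424337,  e^(−rT) = 0.794467
E₀ = V₀·N(d₁) − D·e^(−rT)·N(d₂)
   = 504.2176·0.819158 − 426.3576·0.794467·0.424337 = 269.299380
B₀ = V₀ − E₀ = 504.2176 − 269.299380 = 234.918220
spread = −(1/T)·ln(B₀/D) − r = −(1/5.6118)·ln(234.918220/426.3576) − 0.0410 = 0.06521208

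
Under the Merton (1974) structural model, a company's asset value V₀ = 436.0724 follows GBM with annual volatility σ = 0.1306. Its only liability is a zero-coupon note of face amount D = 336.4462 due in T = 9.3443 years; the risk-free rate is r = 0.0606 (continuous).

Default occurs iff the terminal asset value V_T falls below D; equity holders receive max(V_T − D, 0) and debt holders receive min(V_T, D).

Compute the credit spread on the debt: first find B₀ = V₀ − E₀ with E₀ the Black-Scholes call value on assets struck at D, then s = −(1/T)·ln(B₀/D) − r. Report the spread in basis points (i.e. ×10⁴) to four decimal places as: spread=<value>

d₁ = [ln(V₀/D) + (r + σ²/2)T] / (σ√T)
   = [ln(436.0724/336.4462) + (0.0606 + 0.5·0.1306²)·9.3443] / (0.1306·√9.3443)
   = [0.259370 + 0.645954] / 0.399224 = 2.267711
d₂ = d₁ − σ√T = 2.267711 − 0.399224 = 1.868487
N(d₁) = 0.988327,  N(d₂) = 0.969153,  e^(−rT) = 0.567642
E₀ = V₀·N(d₁) − D·e^(−rT)·N(d₂)
   = 436.0724·0.988327 − 336.4462·0.567642·0.969153 = 245.892208
B₀ = V₀ − E₀ = 436.0724 − 245.892208 = 190.180192
spread = −(1/T)·ln(B₀/D) − r = −(1/9.3443)·ln(190.180192/336.4462) − 0.0606 = 0.00044965
in basis points: 0.00044965 × 10⁴ = 4.4965 bp

spread=4.4965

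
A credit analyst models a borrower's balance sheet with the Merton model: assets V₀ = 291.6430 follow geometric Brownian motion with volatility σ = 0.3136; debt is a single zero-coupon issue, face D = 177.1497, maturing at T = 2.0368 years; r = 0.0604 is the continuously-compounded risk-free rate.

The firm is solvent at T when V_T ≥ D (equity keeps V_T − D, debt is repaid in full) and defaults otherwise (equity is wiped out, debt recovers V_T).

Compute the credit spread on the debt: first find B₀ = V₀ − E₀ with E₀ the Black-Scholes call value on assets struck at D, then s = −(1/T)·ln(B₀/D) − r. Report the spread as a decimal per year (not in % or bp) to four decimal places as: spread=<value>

spread=0.0112

d₁ = [ln(V₀/D) + (r + σ²/2)T] / (σ√T)
   = [ln(291.6430/177.1497) + (0.0604 + 0.5·0.3136²)·2.0368] / (0.3136·√2.0368)
   = [0.498535 + 0.223177] / 0.447559 = 1.612553
d₂ = d₁ − σ√T = 1.612553 − 0.447559 = 1.164994
N(d₁) = 0.946579,  N(d₂) = 0.877989,  e^(−rT) = 0.884244
E₀ = V₀·N(d₁) − D·e^(−rT)·N(d₂)
   = 291.6430·0.946579 − 177.1497·0.884244·0.877989 = 138.531887
B₀ = V₀ − E₀ = 291.6430 − 138.531887 = 153.111113
spread = −(1/T)·ln(B₀/D) − r = −(1/2.0368)·ln(153.111113/177.1497) − 0.0604 = 0.01119822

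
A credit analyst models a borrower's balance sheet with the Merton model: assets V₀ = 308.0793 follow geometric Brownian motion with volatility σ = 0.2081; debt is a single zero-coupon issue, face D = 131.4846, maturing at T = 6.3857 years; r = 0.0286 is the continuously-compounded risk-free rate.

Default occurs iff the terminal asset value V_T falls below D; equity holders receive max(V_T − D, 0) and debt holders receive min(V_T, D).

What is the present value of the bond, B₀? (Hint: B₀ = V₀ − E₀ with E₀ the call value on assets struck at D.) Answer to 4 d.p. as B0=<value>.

d₁ = [ln(V₀/D) + (r + σ²/2)T] / (σ√T)
   = [ln(308.0793/131.4846) + (0.0286 + 0.5·0.2081²)·6.3857] / (0.2081·√6.3857)
   = [0.851467 + 0.320899] / 0.525868 = 2.229396
d₂ = d₁ − σ√T = 2.229396 − 0.525868 = 1.703528
N(d₁) = 0.987106,  N(d₂) = 0.955765,  e^(−rT) = 0.833075
E₀ = V₀·N(d₁) − D·e^(−rT)·N(d₂)
   = 308.0793·0.987106 − 131.4846·0.833075·0.955765 = 199.415703
B₀ = V₀ − E₀ = 308.0793 − 199.415703 = 108.663597

B0=108.6636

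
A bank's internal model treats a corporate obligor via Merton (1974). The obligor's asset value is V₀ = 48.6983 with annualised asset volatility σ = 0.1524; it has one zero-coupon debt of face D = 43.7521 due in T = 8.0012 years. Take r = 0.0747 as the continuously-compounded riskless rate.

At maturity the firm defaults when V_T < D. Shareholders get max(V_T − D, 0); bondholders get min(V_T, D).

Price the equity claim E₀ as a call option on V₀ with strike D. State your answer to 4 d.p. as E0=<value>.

E0=24.9414

d₁ = [ln(V₀/D) + (r + σ²/2)T] / (σ√T)
   = [ln(48.6983/43.7521) + (0.0747 + 0.5·0.1524²)·8.0012] / (0.1524·√8.0012)
   = [0.107105 + 0.690607] / 0.431085 = 1.850475
d₂ = d₁ − σ√T = 1.850475 − 0.431085 = 1.419390
N(d₁) = 0.967877,  N(d₂) = 0.922107,  e^(−rT) = 0.550081
E₀ = V₀·N(d₁) − D·e^(−rT)·N(d₂)
   = 48.6983·0.967877 − 43.7521·0.550081·0.922107 = 24.941442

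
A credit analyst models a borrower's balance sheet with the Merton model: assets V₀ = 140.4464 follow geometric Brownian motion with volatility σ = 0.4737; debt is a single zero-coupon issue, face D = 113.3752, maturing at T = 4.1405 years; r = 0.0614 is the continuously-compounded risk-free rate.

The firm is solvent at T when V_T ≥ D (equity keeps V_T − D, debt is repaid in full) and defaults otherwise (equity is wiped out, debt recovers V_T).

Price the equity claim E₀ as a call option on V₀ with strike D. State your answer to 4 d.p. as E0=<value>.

E0=72.9528

d₁ = [ln(V₀/D) + (r + σ²/2)T] / (σ√T)
   = [ln(140.4464/113.3752) + (0.0614 + 0.5·0.4737²)·4.1405] / (0.4737·√4.1405)
   = [0.214123 + 0.718774] / 0.963895 = 0.967841
d₂ = d₁ − σ√T = 0.967841 − 0.963895 = 0.003946
N(d₁) = 0.833438,  N(d₂) = 0.501574,  e^(−rT) = 0.775516
E₀ = V₀·N(d₁) − D·e^(−rT)·N(d₂)
   = 140.4464·0.833438 − 113.3752·0.775516·0.501574 = 72.952834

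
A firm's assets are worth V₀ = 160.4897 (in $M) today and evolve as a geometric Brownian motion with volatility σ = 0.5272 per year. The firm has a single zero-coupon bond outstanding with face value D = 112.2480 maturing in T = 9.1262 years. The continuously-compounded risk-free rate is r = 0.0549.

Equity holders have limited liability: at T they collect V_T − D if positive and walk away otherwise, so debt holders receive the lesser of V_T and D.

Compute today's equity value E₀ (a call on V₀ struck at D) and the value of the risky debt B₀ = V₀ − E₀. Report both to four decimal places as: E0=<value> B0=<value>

E0=118.8033 B0=41.6864

d₁ = [ln(V₀/D) + (r + σ²/2)T] / (σ√T)
   = [ln(160.4897/112.2480) + (0.0549 + 0.5·0.5272²)·9.1262] / (0.5272·√9.1262)
   = [0.357519 + 1.769296] / 1.592650 = 1.335394
d₂ = d₁ − σ√T = 1.335394 − 1.592650 = -0.257257
N(d₁) = 0.909126,  N(d₂) = 0.398490,  e^(−rT) = 0.605907
E₀ = V₀·N(d₁) − D·e^(−rT)·N(d₂)
   = 160.4897·0.909126 − 112.2480·0.605907·0.398490 = 118.803318
B₀ = V₀ − E₀ = 160.4897 − 118.803318 = 41.686382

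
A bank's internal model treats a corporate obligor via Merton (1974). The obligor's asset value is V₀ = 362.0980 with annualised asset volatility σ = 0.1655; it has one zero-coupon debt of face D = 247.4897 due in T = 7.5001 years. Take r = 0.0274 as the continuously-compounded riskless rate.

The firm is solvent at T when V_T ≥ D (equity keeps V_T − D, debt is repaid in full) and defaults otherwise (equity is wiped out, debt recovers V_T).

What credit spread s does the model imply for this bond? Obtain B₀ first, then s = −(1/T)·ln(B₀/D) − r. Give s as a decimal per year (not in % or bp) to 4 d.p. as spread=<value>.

spread=0.0037

d₁ = [ln(V₀/D) + (r + σ²/2)T] / (σ√T)
   = [ln(362.0980/247.4897) + (0.0274 + 0.5·0.1655²)·7.5001] / (0.1655·√7.5001)
   = [0.380546 + 0.308218] / 0.453243 = 1.519633
d₂ = d₁ − σ√T = 1.519633 − 0.453243 = 1.066389
N(d₁) = 0.935698,  N(d₂) = 0.856876,  e^(−rT) = 0.814238
E₀ = V₀·N(d₁) − D·e^(−rT)·N(d₂)
   = 362.0980·0.935698 − 247.4897·0.814238·0.856876 = 166.140687
B₀ = V₀ − E₀ = 362.0980 − 166.140687 = 195.957313
spread = −(1/T)·ln(B₀/D) − r = −(1/7.5001)·ln(195.957313/247.4897) − 0.0274 = 0.00372920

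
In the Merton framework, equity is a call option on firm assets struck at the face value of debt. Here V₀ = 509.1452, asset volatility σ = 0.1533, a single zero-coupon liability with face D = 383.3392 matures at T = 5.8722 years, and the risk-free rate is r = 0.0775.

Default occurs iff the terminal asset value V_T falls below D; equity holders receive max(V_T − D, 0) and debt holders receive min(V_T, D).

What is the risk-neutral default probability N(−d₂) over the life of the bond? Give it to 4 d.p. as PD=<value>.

d₁ = [ln(V₀/D) + (r + σ²/2)T] / (σ√T)
   = [ln(509.1452/383.3392) + (0.0775 + 0.5·0.1533²)·5.8722] / (0.1533·√5.8722)
   = [0.283813 + 0.524096] / 0.371486 = 2.174804
d₂ = d₁ − σ√T = 2.174804 − 0.371486 = 1.803318
risk-neutral PD = N(−d₂) = N(-1.803318) = 0.035669

PD=0.0357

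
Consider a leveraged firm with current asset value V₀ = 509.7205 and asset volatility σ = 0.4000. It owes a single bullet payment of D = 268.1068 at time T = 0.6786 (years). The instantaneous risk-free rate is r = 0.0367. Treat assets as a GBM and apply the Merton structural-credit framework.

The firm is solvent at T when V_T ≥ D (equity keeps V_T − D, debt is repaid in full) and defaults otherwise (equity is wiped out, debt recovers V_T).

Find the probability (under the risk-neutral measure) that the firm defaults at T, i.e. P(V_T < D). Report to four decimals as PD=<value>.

PD=0.0314

d₁ = [ln(V₀/D) + (r + σ²/2)T] / (σ√T)
   = [ln(509.7205/268.1068) + (0.0367 + 0.5·0.4000²)·0.6786] / (0.4000·√0.6786)
   = [0.642477 + 0.079193] / 0.329509 = 2.190139
d₂ = d₁ − σ√T = 2.190139 − 0.329509 = 1.860630
risk-neutral PD = N(−d₂) = N(-1.860630) = 0.031398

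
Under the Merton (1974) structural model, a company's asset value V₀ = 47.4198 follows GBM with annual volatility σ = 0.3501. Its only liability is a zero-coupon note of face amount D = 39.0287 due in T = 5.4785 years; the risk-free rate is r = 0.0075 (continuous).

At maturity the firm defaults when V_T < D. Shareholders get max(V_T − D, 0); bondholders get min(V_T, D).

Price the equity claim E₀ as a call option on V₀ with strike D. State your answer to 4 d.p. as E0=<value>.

d₁ = [ln(V₀/D) + (r + σ²/2)T] / (σ√T)
   = [ln(47.4198/39.0287) + (0.0075 + 0.5·0.3501²)·5.4785] / (0.3501·√5.4785)
   = [0.194743 + 0.376839] / 0.819451 = 0.697517
d₂ = d₁ − σ√T = 0.697517 − 0.819451 = -0.121934
N(d₁) = 0.757260,  N(d₂) = 0.451476,  e^(−rT) = 0.959744
E₀ = V₀·N(d₁) − D·e^(−rT)·N(d₂)
   = 47.4198·0.757260 − 39.0287·0.959744·0.451476 = 18.997958

E0=18.9980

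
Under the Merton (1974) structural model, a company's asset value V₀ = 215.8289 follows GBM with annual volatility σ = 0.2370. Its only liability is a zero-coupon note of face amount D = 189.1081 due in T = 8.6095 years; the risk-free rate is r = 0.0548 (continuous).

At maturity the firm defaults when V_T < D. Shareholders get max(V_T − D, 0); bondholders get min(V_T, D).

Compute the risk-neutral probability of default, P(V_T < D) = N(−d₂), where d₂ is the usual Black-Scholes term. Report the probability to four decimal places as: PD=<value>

PD=0.3012

d₁ = [ln(V₀/D) + (r + σ²/2)T] / (σ√T)
   = [ln(215.8289/189.1081) + (0.0548 + 0.5·0.2370²)·8.6095] / (0.2370·√8.6095)
   = [0.132167 + 0.713594] / 0.695404 = 1.216215
d₂ = d₁ − σ√T = 1.216215 − 0.695404 = 0.520811
risk-neutral PD = N(−d₂) = N(-0.520811) = 0.301249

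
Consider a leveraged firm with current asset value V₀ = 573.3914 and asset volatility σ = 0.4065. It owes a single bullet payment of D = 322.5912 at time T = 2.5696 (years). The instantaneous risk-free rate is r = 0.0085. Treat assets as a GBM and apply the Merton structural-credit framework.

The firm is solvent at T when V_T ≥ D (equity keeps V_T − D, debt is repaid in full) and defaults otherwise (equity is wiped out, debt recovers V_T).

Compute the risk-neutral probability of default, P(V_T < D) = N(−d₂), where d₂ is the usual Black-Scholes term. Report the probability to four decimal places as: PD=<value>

d₁ = [ln(V₀/D) + (r + σ²/2)T] / (σ√T)
   = [ln(573.3914/322.5912) + (0.0085 + 0.5·0.4065²)·2.5696] / (0.4065·√2.5696)
   = [0.575183 + 0.234145] / 0.651618 = 1.242027
d₂ = d₁ − σ√T = 1.242027 − 0.651618 = 0.590409
risk-neutral PD = N(−d₂) = N(-0.590409) = 0.277458

PD=0.2775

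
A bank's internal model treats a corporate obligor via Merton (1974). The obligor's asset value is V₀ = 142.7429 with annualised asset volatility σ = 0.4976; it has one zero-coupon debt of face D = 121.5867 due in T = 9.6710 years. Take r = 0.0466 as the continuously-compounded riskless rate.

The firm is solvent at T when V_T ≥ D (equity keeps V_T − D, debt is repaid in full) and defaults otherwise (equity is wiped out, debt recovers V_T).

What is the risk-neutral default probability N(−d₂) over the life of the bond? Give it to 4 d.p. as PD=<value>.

d₁ = [ln(V₀/D) + (r + σ²/2)T] / (σ√T)
   = [ln(142.7429/121.5867) + (0.0466 + 0.5·0.4976²)·9.6710] / (0.4976·√9.6710)
   = [0.160418 + 1.647966] / 1.547448 = 1.168623
d₂ = d₁ − σ√T = 1.168623 − 1.547448 = -0.378825
risk-neutral PD = N(−d₂) = N(0.378825) = 0.647591

PD=0.6476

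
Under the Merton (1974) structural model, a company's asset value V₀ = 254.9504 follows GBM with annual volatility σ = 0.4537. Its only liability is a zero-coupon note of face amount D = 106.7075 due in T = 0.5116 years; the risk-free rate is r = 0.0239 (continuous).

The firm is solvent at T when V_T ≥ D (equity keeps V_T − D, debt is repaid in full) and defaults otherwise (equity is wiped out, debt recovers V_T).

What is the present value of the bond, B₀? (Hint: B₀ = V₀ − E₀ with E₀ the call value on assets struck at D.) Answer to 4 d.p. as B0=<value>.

B0=105.3588

d₁ = [ln(V₀/D) + (r + σ²/2)T] / (σ√T)
   = [ln(254.9504/106.7075) + (0.0239 + 0.5·0.4537²)·0.5116] / (0.4537·√0.5116)
   = [0.870978 + 0.064882] / 0.324514 = 2.883877
d₂ = d₁ − σ√T = 2.883877 − 0.324514 = 2.559362
N(d₁) = 0.998036,  N(d₂) = 0.994757,  e^(−rT) = 0.987847
E₀ = V₀·N(d₁) − D·e^(−rT)·N(d₂)
   = 254.9504·0.998036 − 106.7075·0.987847·0.994757 = 149.591647
B₀ = V₀ − E₀ = 254.9504 − 149.591647 = 105.358753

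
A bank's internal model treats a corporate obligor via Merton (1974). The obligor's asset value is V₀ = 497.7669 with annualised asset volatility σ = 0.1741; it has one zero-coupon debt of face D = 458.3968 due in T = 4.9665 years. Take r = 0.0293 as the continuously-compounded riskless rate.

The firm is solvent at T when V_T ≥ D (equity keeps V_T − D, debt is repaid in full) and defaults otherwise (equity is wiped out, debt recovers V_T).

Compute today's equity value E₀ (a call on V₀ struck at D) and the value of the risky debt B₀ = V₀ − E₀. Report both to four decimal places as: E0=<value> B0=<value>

d₁ = [ln(V₀/D) + (r + σ²/2)T] / (σ√T)
   = [ln(497.7669/458.3968) + (0.0293 + 0.5·0.1741²)·4.9665] / (0.1741·√4.9665)
   = [0.082397 + 0.220788] / 0.387993 = 0.781417
d₂ = d₁ − σ√T = 0.781417 − 0.387993 = 0.393424
N(d₁) = 0.782721,  N(d₂) = 0.652997,  e^(−rT) = 0.864574
E₀ = V₀·N(d₁) − D·e^(−rT)·N(d₂)
   = 497.7669·0.782721 − 458.3968·0.864574·0.652997 = 130.818451
B₀ = V₀ − E₀ = 497.7669 − 130.818451 = 366.948449

E0=130.8185 B0=366.9484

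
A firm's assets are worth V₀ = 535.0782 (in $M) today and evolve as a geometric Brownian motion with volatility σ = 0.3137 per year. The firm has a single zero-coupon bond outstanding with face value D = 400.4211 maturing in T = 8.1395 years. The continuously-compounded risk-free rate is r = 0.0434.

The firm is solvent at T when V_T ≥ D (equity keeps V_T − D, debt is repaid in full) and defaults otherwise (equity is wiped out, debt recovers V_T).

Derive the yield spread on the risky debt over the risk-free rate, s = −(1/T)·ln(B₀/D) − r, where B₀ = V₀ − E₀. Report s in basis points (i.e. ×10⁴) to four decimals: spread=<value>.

d₁ = [ln(V₀/D) + (r + σ²/2)T] / (σ√T)
   = [ln(535.0782/400.4211) + (0.0434 + 0.5·0.3137²)·8.1395] / (0.3137·√8.1395)
   = [0.289896 + 0.753749] / 0.894980 = 1.166110
d₂ = d₁ − σ√T = 1.166110 − 0.894980 = 0.271130
N(d₁) = 0.878215,  N(d₂) = 0.606854,  e^(−rT) = 0.702399
E₀ = V₀·N(d₁) − D·e^(−rT)·N(d₂)
   = 535.0782·0.878215 − 400.4211·0.702399·0.606854 = 299.232743
B₀ = V₀ − E₀ = 535.0782 − 299.232743 = 235.845457
spread = −(1/T)·ln(B₀/D) − r = −(1/8.1395)·ln(235.845457/400.4211) − 0.0434 = 0.02163348
in basis points: 0.02163348 × 10⁴ = 216.3348 bp

spread=216.3348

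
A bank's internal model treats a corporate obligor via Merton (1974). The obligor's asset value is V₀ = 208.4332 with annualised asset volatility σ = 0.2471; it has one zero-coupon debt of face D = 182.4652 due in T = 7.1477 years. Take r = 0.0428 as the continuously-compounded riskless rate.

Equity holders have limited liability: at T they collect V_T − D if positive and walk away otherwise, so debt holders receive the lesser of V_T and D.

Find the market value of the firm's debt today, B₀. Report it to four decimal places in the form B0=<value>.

B0=118.1062

d₁ = [ln(V₀/D) + (r + σ²/2)T] / (σ√T)
   = [ln(208.4332/182.4652) + (0.0428 + 0.5·0.2471²)·7.1477] / (0.2471·√7.1477)
   = [0.133059 + 0.524135] / 0.660626 = 0.994805
d₂ = d₁ − σ√T = 0.994805 − 0.660626 = 0.334178
N(d₁) = 0.840084,  N(d₂) = 0.630878,  e^(−rT) = 0.736444
E₀ = V₀·N(d₁) − D·e^(−rT)·N(d₂)
   = 208.4332·0.840084 − 182.4652·0.736444·0.630878 = 90.327011
B₀ = V₀ − E₀ = 208.4332 − 90.327011 = 118.106189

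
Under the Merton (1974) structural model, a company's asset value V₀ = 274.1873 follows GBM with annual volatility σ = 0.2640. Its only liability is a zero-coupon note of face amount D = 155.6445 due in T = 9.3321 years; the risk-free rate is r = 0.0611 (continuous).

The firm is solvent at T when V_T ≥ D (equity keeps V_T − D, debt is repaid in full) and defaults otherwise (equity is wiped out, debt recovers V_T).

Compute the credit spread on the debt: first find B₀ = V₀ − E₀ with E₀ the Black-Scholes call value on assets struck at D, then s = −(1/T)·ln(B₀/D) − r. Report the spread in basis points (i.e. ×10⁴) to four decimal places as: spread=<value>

spread=53.0464

d₁ = [ln(V₀/D) + (r + σ²/2)T] / (σ√T)
   = [ln(274.1873/155.6445) + (0.0611 + 0.5·0.2640²)·9.3321] / (0.2640·√9.3321)
   = [0.566237 + 0.895396] / 0.806480 = 1.812361
d₂ = d₁ − σ√T = 1.812361 − 0.806480 = 1.005881
N(d₁) = 0.965035,  N(d₂) = 0.842764,  e^(−rT) = 0.565417
E₀ = V₀·N(d₁) − D·e^(−rT)·N(d₂)
   = 274.1873·0.965035 − 155.6445·0.565417·0.842764 = 190.433642
B₀ = V₀ − E₀ = 274.1873 − 190.433642 = 83.753658
spread = −(1/T)·ln(B₀/D) − r = −(1/9.3321)·ln(83.753658/155.6445) − 0.0611 = 0.00530464
in basis points: 0.00530464 × 10⁴ = 53.0464 bp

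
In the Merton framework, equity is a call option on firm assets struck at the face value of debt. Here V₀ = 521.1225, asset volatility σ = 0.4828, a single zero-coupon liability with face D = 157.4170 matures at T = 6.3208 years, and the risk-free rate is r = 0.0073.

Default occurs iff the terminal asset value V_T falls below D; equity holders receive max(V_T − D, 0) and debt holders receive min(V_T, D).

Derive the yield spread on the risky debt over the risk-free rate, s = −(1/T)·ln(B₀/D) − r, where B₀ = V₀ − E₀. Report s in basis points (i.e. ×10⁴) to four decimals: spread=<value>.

d₁ = [ln(V₀/D) + (r + σ²/2)T] / (σ√T)
   = [ln(521.1225/157.4170) + (0.0073 + 0.5·0.4828²)·6.3208] / (0.4828·√6.3208)
   = [1.197087 + 0.782818] / 1.213817 = 1.631139
d₂ = d₁ − σ√T = 1.631139 − 1.213817 = 0.417322
N(d₁) = 0.948570,  N(d₂) = 0.661779,  e^(−rT) = 0.954907
E₀ = V₀·N(d₁) − D·e^(−rT)·N(d₂)
   = 521.1225·0.948570 − 157.4170·0.954907·0.661779 = 394.843351
B₀ = V₀ − E₀ = 521.1225 − 394.843351 = 126.279149
spread = −(1/T)·ln(B₀/D) − r = −(1/6.3208)·ln(126.279149/157.4170) − 0.0073 = 0.02756954
in basis points: 0.02756954 × 10⁴ = 275.6954 bp

spread=275.6954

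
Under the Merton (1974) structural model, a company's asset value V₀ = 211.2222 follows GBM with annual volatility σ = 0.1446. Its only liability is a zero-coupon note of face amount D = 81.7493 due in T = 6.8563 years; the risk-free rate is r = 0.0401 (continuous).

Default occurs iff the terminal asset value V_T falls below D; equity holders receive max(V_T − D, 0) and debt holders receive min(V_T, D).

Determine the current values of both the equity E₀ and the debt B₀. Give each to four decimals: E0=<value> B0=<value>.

d₁ = [ln(V₀/D) + (r + σ²/2)T] / (σ√T)
   = [ln(211.2222/81.7493) + (0.0401 + 0.5·0.1446²)·6.8563] / (0.1446·√6.8563)
   = [0.949253 + 0.346617] / 0.378628 = 3.422540
d₂ = d₁ − σ√T = 3.422540 − 0.378628 = 3.043911
N(d₁) = 0.999690,  N(d₂) = 0.998832,  e^(−rT) = 0.759619
E₀ = V₀·N(d₁) − D·e^(−rT)·N(d₂)
   = 211.2222·0.999690 − 81.7493·0.759619·0.998832 = 149.130825
B₀ = V₀ − E₀ = 211.2222 − 149.130825 = 62.091375

E0=149.1308 B0=62.0914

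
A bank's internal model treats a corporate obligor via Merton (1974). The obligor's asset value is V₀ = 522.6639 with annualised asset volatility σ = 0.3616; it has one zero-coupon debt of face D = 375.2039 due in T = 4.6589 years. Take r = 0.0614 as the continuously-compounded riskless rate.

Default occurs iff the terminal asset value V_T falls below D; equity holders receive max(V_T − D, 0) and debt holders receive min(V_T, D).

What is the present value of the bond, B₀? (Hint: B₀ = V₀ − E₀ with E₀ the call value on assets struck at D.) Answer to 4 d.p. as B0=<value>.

B0=246.8833

d₁ = [ln(V₀/D) + (r + σ²/2)T] / (σ√T)
   = [ln(522.6639/375.2039) + (0.0614 + 0.5·0.3616²)·4.6589] / (0.3616·√4.6589)
   = [0.331469 + 0.590643] / 0.780495 = 1.181445
d₂ = d₁ − σ√T = 1.181445 − 0.780495 = 0.400950
N(d₁) = 0.881287,  N(d₂) = 0.655771,  e^(−rT) = 0.751220
E₀ = V₀·N(d₁) − D·e^(−rT)·N(d₂)
   = 522.6639·0.881287 − 375.2039·0.751220·0.655771 = 275.780646
B₀ = V₀ − E₀ = 522.6639 − 275.780646 = 246.883254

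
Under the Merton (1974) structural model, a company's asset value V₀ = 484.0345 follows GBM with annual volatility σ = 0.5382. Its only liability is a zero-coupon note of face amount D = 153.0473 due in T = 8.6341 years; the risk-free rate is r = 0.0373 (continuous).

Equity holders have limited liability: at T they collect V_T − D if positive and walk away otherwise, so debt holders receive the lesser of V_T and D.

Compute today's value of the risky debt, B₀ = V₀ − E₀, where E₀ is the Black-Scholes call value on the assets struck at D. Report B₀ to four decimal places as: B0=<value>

B0=82.2408

d₁ = [ln(V₀/D) + (r + σ²/2)T] / (σ√T)
   = [ln(484.0345/153.0473) + (0.0373 + 0.5·0.5382²)·8.6341] / (0.5382·√8.6341)
   = [1.151409 + 1.572525] / 1.581438 = 1.722441
d₂ = d₁ − σ√T = 1.722441 − 1.581438 = 0.141003
N(d₁) = 0.957505,  N(d₂) = 0.556066,  e^(−rT) = 0.724661
E₀ = V₀·N(d₁) − D·e^(−rT)·N(d₂)
   = 484.0345·0.957505 − 153.0473·0.724661·0.556066 = 401.793720
B₀ = V₀ − E₀ = 484.0345 − 401.793720 = 82.240780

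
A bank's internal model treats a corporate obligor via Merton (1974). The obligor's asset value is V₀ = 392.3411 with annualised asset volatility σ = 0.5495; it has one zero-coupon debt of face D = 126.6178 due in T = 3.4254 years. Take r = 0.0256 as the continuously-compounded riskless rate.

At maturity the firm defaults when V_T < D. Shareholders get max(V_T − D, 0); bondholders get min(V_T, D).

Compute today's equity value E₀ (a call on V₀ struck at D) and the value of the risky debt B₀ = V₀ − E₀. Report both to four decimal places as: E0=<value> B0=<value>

d₁ = [ln(V₀/D) + (r + σ²/2)T] / (σ√T)
   = [ln(392.3411/126.6178) + (0.0256 + 0.5·0.5495²)·3.4254] / (0.5495·√3.4254)
   = [1.130959 + 0.604840] / 1.017006 = 1.706774
d₂ = d₁ − σ√T = 1.706774 − 1.017006 = 0.689769
N(d₁) = 0.956068,  N(d₂) = 0.754830,  e^(−rT) = 0.916045
E₀ = V₀·N(d₁) − D·e^(−rT)·N(d₂)
   = 392.3411·0.956068 − 126.6178·0.916045·0.754830 = 287.553866
B₀ = V₀ − E₀ = 392.3411 − 287.553866 = 104.787234

E0=287.5539 B0=104.7872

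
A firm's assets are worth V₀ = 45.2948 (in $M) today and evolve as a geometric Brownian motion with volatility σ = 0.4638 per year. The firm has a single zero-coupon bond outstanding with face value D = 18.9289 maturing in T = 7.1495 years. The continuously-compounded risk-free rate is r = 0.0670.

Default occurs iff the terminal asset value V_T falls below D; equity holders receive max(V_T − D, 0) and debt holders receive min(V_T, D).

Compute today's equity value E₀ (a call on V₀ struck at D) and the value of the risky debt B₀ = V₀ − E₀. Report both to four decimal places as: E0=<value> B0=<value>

E0=35.3368 B0=9.9580

d₁ = [ln(V₀/D) + (r + σ²/2)T] / (σ√T)
   = [ln(45.2948/18.9289) + (0.0670 + 0.5·0.4638²)·7.1495] / (0.4638·√7.1495)
   = [0.872502 + 1.247983] / 1.240134 = 1.709884
d₂ = d₁ − σ√T = 1.709884 − 1.240134 = 0.469750
N(d₁) = 0.956356,  N(d₂) = 0.680733,  e^(−rT) = 0.619392
E₀ = V₀·N(d₁) − D·e^(−rT)·N(d₂)
   = 45.2948·0.956356 − 18.9289·0.619392·0.680733 = 35.336771
B₀ = V₀ − E₀ = 45.2948 − 35.336771 = 9.958029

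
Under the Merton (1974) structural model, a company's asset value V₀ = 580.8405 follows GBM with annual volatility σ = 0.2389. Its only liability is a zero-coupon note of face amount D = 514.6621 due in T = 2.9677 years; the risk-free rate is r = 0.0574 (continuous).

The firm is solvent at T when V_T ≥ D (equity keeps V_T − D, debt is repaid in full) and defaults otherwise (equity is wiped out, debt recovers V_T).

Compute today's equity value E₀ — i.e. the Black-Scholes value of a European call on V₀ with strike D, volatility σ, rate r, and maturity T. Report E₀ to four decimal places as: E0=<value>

E0=175.5766

d₁ = [ln(V₀/D) + (r + σ²/2)T] / (σ√T)
   = [ln(580.8405/514.6621) + (0.0574 + 0.5·0.2389²)·2.9677] / (0.2389·√2.9677)
   = [0.120966 + 0.255034] / 0.411553 = 0.913611
d₂ = d₁ − σ√T = 0.913611 − 0.411553 = 0.502058
N(d₁) = 0.819539,  N(d₂) = 0.692187,  e^(−rT) = 0.843373
E₀ = V₀·N(d₁) − D·e^(−rT)·N(d₂)
   = 580.8405·0.819539 − 514.6621·0.843373·0.692187 = 175.576636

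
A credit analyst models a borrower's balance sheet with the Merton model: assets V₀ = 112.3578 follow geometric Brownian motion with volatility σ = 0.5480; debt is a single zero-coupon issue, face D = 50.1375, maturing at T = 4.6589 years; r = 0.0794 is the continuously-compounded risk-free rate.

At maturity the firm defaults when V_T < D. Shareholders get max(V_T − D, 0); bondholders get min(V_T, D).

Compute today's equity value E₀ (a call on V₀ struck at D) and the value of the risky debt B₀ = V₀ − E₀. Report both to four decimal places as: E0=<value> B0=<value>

d₁ = [ln(V₀/D) + (r + σ²/2)T] / (σ√T)
   = [ln(112.3578/50.1375) + (0.0794 + 0.5·0.5480²)·4.6589] / (0.5480·√4.6589)
   = [0.806919 + 1.069460] / 1.182830 = 1.586347
d₂ = d₁ − σ√T = 1.586347 − 1.182830 = 0.403518
N(d₁) = 0.943670,  N(d₂) = 0.656716,  e^(−rT) = 0.690792
E₀ = V₀·N(d₁) − D·e^(−rT)·N(d₂)
   = 112.3578·0.943670 − 50.1375·0.690792·0.656716 = 83.283565
B₀ = V₀ − E₀ = 112.3578 − 83.283565 = 29.074235

E0=83.2836 B0=29.0742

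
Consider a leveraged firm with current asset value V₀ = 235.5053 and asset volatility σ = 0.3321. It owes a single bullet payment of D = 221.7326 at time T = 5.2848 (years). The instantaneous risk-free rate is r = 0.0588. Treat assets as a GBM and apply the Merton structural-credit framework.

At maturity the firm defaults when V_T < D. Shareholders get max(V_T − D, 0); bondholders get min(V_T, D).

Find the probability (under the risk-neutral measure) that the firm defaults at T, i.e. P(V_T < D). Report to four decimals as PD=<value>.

PD=0.4585

d₁ = [ln(V₀/D) + (r + σ²/2)T] / (σ√T)
   = [ln(235.5053/221.7326) + (0.0588 + 0.5·0.3321²)·5.2848] / (0.3321·√5.2848)
   = [0.060261 + 0.602178] / 0.763454 = 0.867686
d₂ = d₁ − σ√T = 0.867686 − 0.763454 = 0.104232
risk-neutral PD = N(−d₂) = N(-0.104232) = 0.458493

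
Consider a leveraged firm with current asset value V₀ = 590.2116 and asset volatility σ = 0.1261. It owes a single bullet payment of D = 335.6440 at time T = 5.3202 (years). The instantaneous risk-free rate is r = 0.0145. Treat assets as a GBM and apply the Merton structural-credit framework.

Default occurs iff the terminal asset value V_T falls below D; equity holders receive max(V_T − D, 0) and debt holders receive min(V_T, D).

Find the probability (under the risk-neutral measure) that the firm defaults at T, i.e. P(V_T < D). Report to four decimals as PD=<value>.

d₁ = [ln(V₀/D) + (r + σ²/2)T] / (σ√T)
   = [ln(590.2116/335.6440) + (0.0145 + 0.5·0.1261²)·5.3202] / (0.1261·√5.3202)
   = [0.564430 + 0.119442] / 0.290857 = 2.351233
d₂ = d₁ − σ√T = 2.351233 − 0.290857 = 2.060376
risk-neutral PD = N(−d₂) = N(-2.060376) = 0.019681

PD=0.0197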